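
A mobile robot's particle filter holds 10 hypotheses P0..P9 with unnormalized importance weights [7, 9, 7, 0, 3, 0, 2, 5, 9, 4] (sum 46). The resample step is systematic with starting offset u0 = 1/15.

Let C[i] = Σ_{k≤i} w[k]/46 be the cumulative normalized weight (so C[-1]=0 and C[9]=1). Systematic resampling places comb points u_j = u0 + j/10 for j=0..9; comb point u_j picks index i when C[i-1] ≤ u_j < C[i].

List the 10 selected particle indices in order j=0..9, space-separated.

C = [7/46, 8/23, 1/2, 1/2, 13/23, 13/23, 14/23, 33/46, 21/23, 1]
j=0: u_0=1/15 ∈ [0, 7/46) → index 0
j=1: u_1=1/6 ∈ [7/46, 8/23) → index 1
j=2: u_2=4/15 ∈ [7/46, 8/23) → index 1
j=3: u_3=11/30 ∈ [8/23, 1/2) → index 2
j=4: u_4=7/15 ∈ [8/23, 1/2) → index 2
j=5: u_5=17/30 ∈ [13/23, 14/23) → index 6
j=6: u_6=2/3 ∈ [14/23, 33/46) → index 7
j=7: u_7=23/30 ∈ [33/46, 21/23) → index 8
j=8: u_8=13/15 ∈ [33/46, 21/23) → index 8
j=9: u_9=29/30 ∈ [21/23, 1) → index 9

0 1 1 2 2 6 7 8 8 9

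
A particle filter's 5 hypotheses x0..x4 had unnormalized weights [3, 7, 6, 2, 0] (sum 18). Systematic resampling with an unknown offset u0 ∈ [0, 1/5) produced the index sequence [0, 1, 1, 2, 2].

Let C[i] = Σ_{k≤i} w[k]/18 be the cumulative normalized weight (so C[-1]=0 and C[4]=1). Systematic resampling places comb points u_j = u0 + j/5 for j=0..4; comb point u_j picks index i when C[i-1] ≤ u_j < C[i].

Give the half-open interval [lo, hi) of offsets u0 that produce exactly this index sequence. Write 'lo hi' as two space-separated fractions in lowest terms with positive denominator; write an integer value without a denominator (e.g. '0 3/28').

C = [1/6, 5/9, 8/9, 1, 1]
j=0 picked index 0: u0 ∈ [0, 1/6)
j=1 picked index 1: u0 ∈ [-1/30, 16/45)
j=2 picked index 1: u0 ∈ [-7/30, 7/45)
j=3 picked index 2: u0 ∈ [-2/45, 13/45)
j=4 picked index 2: u0 ∈ [-11/45, 4/45)
intersection: [0, 4/45)

0 4/45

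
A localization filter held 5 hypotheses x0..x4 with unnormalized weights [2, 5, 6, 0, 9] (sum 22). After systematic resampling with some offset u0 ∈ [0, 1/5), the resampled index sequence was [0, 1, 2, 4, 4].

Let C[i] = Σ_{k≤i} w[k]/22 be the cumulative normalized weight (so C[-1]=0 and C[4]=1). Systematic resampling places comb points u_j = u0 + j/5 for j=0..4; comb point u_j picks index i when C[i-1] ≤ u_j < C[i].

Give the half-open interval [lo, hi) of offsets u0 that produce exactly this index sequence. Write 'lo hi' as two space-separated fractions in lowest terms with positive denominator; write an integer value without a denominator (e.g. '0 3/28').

C = [1/11, 7/22, 13/22, 13/22, 1]
j=0 picked index 0: u0 ∈ [0, 1/11)
j=1 picked index 1: u0 ∈ [-6/55, 13/110)
j=2 picked index 2: u0 ∈ [-9/110, 21/110)
j=3 picked index 4: u0 ∈ [-1/110, 2/5)
j=4 picked index 4: u0 ∈ [-23/110, 1/5)
intersection: [0, 1/11)

0 1/11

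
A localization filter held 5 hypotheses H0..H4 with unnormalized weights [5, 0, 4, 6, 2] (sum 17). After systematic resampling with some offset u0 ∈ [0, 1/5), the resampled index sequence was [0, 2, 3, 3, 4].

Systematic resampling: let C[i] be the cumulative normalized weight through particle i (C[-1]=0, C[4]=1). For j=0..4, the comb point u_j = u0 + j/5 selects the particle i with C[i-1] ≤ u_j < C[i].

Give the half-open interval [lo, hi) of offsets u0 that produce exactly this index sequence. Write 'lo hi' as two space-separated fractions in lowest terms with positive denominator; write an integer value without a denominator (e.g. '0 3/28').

11/85 1/5

C = [5/17, 5/17, 9/17, 15/17, 1]
j=0 picked index 0: u0 ∈ [0, 5/17)
j=1 picked index 2: u0 ∈ [8/85, 28/85)
j=2 picked index 3: u0 ∈ [11/85, 41/85)
j=3 picked index 3: u0 ∈ [-6/85, 24/85)
j=4 picked index 4: u0 ∈ [7/85, 1/5)
intersection: [11/85, 1/5)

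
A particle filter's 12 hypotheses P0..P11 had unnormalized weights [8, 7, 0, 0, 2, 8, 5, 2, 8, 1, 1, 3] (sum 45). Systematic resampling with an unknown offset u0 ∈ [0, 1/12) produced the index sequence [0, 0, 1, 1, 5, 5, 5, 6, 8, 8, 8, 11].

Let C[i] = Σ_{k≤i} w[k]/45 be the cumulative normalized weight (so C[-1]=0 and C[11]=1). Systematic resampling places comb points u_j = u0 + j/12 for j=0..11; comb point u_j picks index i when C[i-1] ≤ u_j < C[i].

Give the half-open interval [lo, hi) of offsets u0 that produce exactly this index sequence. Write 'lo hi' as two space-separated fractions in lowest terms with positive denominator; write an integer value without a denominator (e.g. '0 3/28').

C = [8/45, 1/3, 1/3, 1/3, 17/45, 5/9, 2/3, 32/45, 8/9, 41/45, 14/15, 1]
j=0 picked index 0: u0 ∈ [0, 8/45)
j=1 picked index 0: u0 ∈ [-1/12, 17/180)
j=2 picked index 1: u0 ∈ [1/90, 1/6)
j=3 picked index 1: u0 ∈ [-13/180, 1/12)
j=4 picked index 5: u0 ∈ [2/45, 2/9)
j=5 picked index 5: u0 ∈ [-7/180, 5/36)
j=6 picked index 5: u0 ∈ [-11/90, 1/18)
j=7 picked index 6: u0 ∈ [-1/36, 1/12)
j=8 picked index 8: u0 ∈ [2/45, 2/9)
j=9 picked index 8: u0 ∈ [-7/180, 5/36)
j=10 picked index 8: u0 ∈ [-11/90, 1/18)
j=11 picked index 11: u0 ∈ [1/60, 1/12)
intersection: [2/45, 1/18)

2/45 1/18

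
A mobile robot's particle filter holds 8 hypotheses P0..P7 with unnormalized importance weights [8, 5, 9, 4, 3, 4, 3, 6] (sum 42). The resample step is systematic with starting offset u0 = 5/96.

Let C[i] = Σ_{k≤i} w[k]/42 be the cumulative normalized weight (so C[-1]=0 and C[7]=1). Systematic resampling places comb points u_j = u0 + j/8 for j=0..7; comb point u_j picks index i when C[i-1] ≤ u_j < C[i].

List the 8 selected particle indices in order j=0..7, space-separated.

0 0 1 2 3 4 6 7

C = [4/21, 13/42, 11/21, 13/21, 29/42, 11/14, 6/7, 1]
j=0: u_0=5/96 ∈ [0, 4/21) → index 0
j=1: u_1=17/96 ∈ [0, 4/21) → index 0
j=2: u_2=29/96 ∈ [4/21, 13/42) → index 1
j=3: u_3=41/96 ∈ [13/42, 11/21) → index 2
j=4: u_4=53/96 ∈ [11/21, 13/21) → index 3
j=5: u_5=65/96 ∈ [13/21, 29/42) → index 4
j=6: u_6=77/96 ∈ [11/14, 6/7) → index 6
j=7: u_7=89/96 ∈ [6/7, 1) → index 7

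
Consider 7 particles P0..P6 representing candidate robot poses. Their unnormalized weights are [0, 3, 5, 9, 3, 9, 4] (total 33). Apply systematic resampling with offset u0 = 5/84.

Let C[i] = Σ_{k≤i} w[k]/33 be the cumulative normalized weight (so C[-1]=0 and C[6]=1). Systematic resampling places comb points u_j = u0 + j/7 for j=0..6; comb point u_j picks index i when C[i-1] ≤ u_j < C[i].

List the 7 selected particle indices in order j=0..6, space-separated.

C = [0, 1/11, 8/33, 17/33, 20/33, 29/33, 1]
j=0: u_0=5/84 ∈ [0, 1/11) → index 1
j=1: u_1=17/84 ∈ [1/11, 8/33) → index 2
j=2: u_2=29/84 ∈ [8/33, 17/33) → index 3
j=3: u_3=41/84 ∈ [8/33, 17/33) → index 3
j=4: u_4=53/84 ∈ [20/33, 29/33) → index 5
j=5: u_5=65/84 ∈ [20/33, 29/33) → index 5
j=6: u_6=11/12 ∈ [29/33, 1) → index 6

1 2 3 3 5 5 6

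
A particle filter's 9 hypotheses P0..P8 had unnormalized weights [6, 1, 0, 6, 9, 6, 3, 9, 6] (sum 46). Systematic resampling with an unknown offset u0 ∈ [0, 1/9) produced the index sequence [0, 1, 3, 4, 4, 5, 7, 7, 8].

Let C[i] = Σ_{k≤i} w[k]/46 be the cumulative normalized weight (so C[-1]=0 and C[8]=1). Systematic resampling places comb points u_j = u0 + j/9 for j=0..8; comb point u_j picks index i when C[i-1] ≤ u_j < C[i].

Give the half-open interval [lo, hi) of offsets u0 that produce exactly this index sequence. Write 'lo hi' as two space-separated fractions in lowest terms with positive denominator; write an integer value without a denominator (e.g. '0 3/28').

4/207 7/207

C = [3/23, 7/46, 7/46, 13/46, 11/23, 14/23, 31/46, 20/23, 1]
j=0 picked index 0: u0 ∈ [0, 3/23)
j=1 picked index 1: u0 ∈ [4/207, 17/414)
j=2 picked index 3: u0 ∈ [-29/414, 25/414)
j=3 picked index 4: u0 ∈ [-7/138, 10/69)
j=4 picked index 4: u0 ∈ [-67/414, 7/207)
j=5 picked index 5: u0 ∈ [-16/207, 11/207)
j=6 picked index 7: u0 ∈ [1/138, 14/69)
j=7 picked index 7: u0 ∈ [-43/414, 19/207)
j=8 picked index 8: u0 ∈ [-4/207, 1/9)
intersection: [4/207, 7/207)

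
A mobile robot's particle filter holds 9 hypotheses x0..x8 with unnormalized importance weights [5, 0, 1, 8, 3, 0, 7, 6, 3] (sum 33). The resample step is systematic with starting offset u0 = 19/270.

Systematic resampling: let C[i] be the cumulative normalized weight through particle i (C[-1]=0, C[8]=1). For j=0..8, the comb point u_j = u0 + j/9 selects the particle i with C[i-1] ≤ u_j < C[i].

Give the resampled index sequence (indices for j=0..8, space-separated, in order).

0 2 3 3 4 6 7 7 8

C = [5/33, 5/33, 2/11, 14/33, 17/33, 17/33, 8/11, 10/11, 1]
j=0: u_0=19/270 ∈ [0, 5/33) → index 0
j=1: u_1=49/270 ∈ [5/33, 2/11) → index 2
j=2: u_2=79/270 ∈ [2/11, 14/33) → index 3
j=3: u_3=109/270 ∈ [2/11, 14/33) → index 3
j=4: u_4=139/270 ∈ [14/33, 17/33) → index 4
j=5: u_5=169/270 ∈ [17/33, 8/11) → index 6
j=6: u_6=199/270 ∈ [8/11, 10/11) → index 7
j=7: u_7=229/270 ∈ [8/11, 10/11) → index 7
j=8: u_8=259/270 ∈ [10/11, 1) → index 8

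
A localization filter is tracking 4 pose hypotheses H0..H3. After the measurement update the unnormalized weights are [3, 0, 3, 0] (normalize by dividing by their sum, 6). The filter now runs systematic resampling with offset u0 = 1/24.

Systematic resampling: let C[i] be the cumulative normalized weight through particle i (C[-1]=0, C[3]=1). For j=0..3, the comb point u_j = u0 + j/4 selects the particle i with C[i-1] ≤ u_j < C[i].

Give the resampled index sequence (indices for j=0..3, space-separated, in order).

0 0 2 2

C = [1/2, 1/2, 1, 1]
j=0: u_0=1/24 ∈ [0, 1/2) → index 0
j=1: u_1=7/24 ∈ [0, 1/2) → index 0
j=2: u_2=13/24 ∈ [1/2, 1) → index 2
j=3: u_3=19/24 ∈ [1/2, 1) → index 2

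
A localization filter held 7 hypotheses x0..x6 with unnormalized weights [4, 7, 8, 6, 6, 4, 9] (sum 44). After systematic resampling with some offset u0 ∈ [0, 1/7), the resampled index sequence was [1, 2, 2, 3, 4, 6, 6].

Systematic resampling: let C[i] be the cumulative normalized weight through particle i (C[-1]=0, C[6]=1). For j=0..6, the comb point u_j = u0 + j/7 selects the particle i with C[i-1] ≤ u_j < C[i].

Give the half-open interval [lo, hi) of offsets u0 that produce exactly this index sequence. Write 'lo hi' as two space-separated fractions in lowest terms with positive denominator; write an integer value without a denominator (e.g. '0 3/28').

3/28 41/308

C = [1/11, 1/4, 19/44, 25/44, 31/44, 35/44, 1]
j=0 picked index 1: u0 ∈ [1/11, 1/4)
j=1 picked index 2: u0 ∈ [3/28, 89/308)
j=2 picked index 2: u0 ∈ [-1/28, 45/308)
j=3 picked index 3: u0 ∈ [1/308, 43/308)
j=4 picked index 4: u0 ∈ [-1/308, 41/308)
j=5 picked index 6: u0 ∈ [25/308, 2/7)
j=6 picked index 6: u0 ∈ [-19/308, 1/7)
intersection: [3/28, 41/308)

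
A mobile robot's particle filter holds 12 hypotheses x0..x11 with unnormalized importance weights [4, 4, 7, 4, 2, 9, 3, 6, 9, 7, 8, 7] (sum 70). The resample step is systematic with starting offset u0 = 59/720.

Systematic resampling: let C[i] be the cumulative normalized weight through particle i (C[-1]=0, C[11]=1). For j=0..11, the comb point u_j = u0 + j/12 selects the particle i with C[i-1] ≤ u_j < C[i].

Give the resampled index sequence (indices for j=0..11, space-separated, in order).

C = [2/35, 4/35, 3/14, 19/70, 3/10, 3/7, 33/70, 39/70, 24/35, 11/14, 9/10, 1]
j=0: u_0=59/720 ∈ [2/35, 4/35) → index 1
j=1: u_1=119/720 ∈ [4/35, 3/14) → index 2
j=2: u_2=179/720 ∈ [3/14, 19/70) → index 3
j=3: u_3=239/720 ∈ [3/10, 3/7) → index 5
j=4: u_4=299/720 ∈ [3/10, 3/7) → index 5
j=5: u_5=359/720 ∈ [33/70, 39/70) → index 7
j=6: u_6=419/720 ∈ [39/70, 24/35) → index 8
j=7: u_7=479/720 ∈ [39/70, 24/35) → index 8
j=8: u_8=539/720 ∈ [24/35, 11/14) → index 9
j=9: u_9=599/720 ∈ [11/14, 9/10) → index 10
j=10: u_10=659/720 ∈ [9/10, 1) → index 11
j=11: u_11=719/720 ∈ [9/10, 1) → index 11

1 2 3 5 5 7 8 8 9 10 11 11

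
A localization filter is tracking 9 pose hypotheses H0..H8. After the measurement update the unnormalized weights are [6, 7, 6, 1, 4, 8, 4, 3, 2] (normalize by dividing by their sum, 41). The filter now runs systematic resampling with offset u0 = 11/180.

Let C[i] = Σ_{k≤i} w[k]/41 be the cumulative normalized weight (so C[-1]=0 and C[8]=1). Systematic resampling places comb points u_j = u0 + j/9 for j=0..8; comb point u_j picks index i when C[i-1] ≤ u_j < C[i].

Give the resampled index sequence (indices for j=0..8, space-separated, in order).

0 1 1 2 4 5 5 6 7

C = [6/41, 13/41, 19/41, 20/41, 24/41, 32/41, 36/41, 39/41, 1]
j=0: u_0=11/180 ∈ [0, 6/41) → index 0
j=1: u_1=31/180 ∈ [6/41, 13/41) → index 1
j=2: u_2=17/60 ∈ [6/41, 13/41) → index 1
j=3: u_3=71/180 ∈ [13/41, 19/41) → index 2
j=4: u_4=91/180 ∈ [20/41, 24/41) → index 4
j=5: u_5=37/60 ∈ [24/41, 32/41) → index 5
j=6: u_6=131/180 ∈ [24/41, 32/41) → index 5
j=7: u_7=151/180 ∈ [32/41, 36/41) → index 6
j=8: u_8=19/20 ∈ [36/41, 39/41) → index 7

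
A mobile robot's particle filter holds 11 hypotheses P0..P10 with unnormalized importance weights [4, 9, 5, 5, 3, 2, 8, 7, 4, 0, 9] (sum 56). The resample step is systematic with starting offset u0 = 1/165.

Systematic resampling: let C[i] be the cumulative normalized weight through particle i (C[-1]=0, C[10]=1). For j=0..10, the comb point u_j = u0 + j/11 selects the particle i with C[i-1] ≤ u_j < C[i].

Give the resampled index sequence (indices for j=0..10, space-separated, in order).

C = [1/14, 13/56, 9/28, 23/56, 13/28, 1/2, 9/14, 43/56, 47/56, 47/56, 1]
j=0: u_0=1/165 ∈ [0, 1/14) → index 0
j=1: u_1=16/165 ∈ [1/14, 13/56) → index 1
j=2: u_2=31/165 ∈ [1/14, 13/56) → index 1
j=3: u_3=46/165 ∈ [13/56, 9/28) → index 2
j=4: u_4=61/165 ∈ [9/28, 23/56) → index 3
j=5: u_5=76/165 ∈ [23/56, 13/28) → index 4
j=6: u_6=91/165 ∈ [1/2, 9/14) → index 6
j=7: u_7=106/165 ∈ [1/2, 9/14) → index 6
j=8: u_8=11/15 ∈ [9/14, 43/56) → index 7
j=9: u_9=136/165 ∈ [43/56, 47/56) → index 8
j=10: u_10=151/165 ∈ [47/56, 1) → index 10

0 1 1 2 3 4 6 6 7 8 10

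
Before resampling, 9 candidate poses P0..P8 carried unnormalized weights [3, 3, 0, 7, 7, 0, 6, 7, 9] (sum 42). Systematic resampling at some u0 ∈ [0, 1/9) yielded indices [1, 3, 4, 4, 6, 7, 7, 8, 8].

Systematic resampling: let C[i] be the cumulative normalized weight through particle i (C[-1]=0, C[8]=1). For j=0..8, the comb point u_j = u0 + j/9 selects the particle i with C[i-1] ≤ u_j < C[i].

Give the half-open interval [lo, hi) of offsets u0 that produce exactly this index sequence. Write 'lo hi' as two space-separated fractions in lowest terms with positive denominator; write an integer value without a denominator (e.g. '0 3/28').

C = [1/14, 1/7, 1/7, 13/42, 10/21, 10/21, 13/21, 11/14, 1]
j=0 picked index 1: u0 ∈ [1/14, 1/7)
j=1 picked index 3: u0 ∈ [2/63, 25/126)
j=2 picked index 4: u0 ∈ [11/126, 16/63)
j=3 picked index 4: u0 ∈ [-1/42, 1/7)
j=4 picked index 6: u0 ∈ [2/63, 11/63)
j=5 picked index 7: u0 ∈ [4/63, 29/126)
j=6 picked index 7: u0 ∈ [-1/21, 5/42)
j=7 picked index 8: u0 ∈ [1/126, 2/9)
j=8 picked index 8: u0 ∈ [-13/126, 1/9)
intersection: [11/126, 1/9)

11/126 1/9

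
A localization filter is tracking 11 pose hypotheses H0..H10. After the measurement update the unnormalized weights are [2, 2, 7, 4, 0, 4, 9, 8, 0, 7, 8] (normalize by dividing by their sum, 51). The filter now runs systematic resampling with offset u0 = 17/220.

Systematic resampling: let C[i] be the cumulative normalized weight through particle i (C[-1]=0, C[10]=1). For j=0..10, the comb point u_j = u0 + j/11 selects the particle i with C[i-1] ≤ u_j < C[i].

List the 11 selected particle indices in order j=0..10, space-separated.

1 2 3 5 6 6 7 9 9 10 10

C = [2/51, 4/51, 11/51, 5/17, 5/17, 19/51, 28/51, 12/17, 12/17, 43/51, 1]
j=0: u_0=17/220 ∈ [2/51, 4/51) → index 1
j=1: u_1=37/220 ∈ [4/51, 11/51) → index 2
j=2: u_2=57/220 ∈ [11/51, 5/17) → index 3
j=3: u_3=7/20 ∈ [5/17, 19/51) → index 5
j=4: u_4=97/220 ∈ [19/51, 28/51) → index 6
j=5: u_5=117/220 ∈ [19/51, 28/51) → index 6
j=6: u_6=137/220 ∈ [28/51, 12/17) → index 7
j=7: u_7=157/220 ∈ [12/17, 43/51) → index 9
j=8: u_8=177/220 ∈ [12/17, 43/51) → index 9
j=9: u_9=197/220 ∈ [43/51, 1) → index 10
j=10: u_10=217/220 ∈ [43/51, 1) → index 10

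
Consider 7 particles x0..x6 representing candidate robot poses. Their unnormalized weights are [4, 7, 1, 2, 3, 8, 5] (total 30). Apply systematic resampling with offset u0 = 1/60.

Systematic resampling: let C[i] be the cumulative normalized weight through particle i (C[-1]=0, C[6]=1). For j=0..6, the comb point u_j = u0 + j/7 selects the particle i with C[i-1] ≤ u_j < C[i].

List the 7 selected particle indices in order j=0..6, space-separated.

0 1 1 3 5 5 6

C = [2/15, 11/30, 2/5, 7/15, 17/30, 5/6, 1]
j=0: u_0=1/60 ∈ [0, 2/15) → index 0
j=1: u_1=67/420 ∈ [2/15, 11/30) → index 1
j=2: u_2=127/420 ∈ [2/15, 11/30) → index 1
j=3: u_3=187/420 ∈ [2/5, 7/15) → index 3
j=4: u_4=247/420 ∈ [17/30, 5/6) → index 5
j=5: u_5=307/420 ∈ [17/30, 5/6) → index 5
j=6: u_6=367/420 ∈ [5/6, 1) → index 6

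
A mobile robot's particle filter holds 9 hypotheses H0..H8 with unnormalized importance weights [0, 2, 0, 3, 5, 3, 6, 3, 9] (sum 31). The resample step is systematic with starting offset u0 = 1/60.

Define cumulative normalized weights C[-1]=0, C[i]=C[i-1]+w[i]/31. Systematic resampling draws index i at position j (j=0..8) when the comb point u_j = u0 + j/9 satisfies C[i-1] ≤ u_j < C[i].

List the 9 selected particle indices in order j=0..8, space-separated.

C = [0, 2/31, 2/31, 5/31, 10/31, 13/31, 19/31, 22/31, 1]
j=0: u_0=1/60 ∈ [0, 2/31) → index 1
j=1: u_1=23/180 ∈ [2/31, 5/31) → index 3
j=2: u_2=43/180 ∈ [5/31, 10/31) → index 4
j=3: u_3=7/20 ∈ [10/31, 13/31) → index 5
j=4: u_4=83/180 ∈ [13/31, 19/31) → index 6
j=5: u_5=103/180 ∈ [13/31, 19/31) → index 6
j=6: u_6=41/60 ∈ [19/31, 22/31) → index 7
j=7: u_7=143/180 ∈ [22/31, 1) → index 8
j=8: u_8=163/180 ∈ [22/31, 1) → index 8

1 3 4 5 6 6 7 8 8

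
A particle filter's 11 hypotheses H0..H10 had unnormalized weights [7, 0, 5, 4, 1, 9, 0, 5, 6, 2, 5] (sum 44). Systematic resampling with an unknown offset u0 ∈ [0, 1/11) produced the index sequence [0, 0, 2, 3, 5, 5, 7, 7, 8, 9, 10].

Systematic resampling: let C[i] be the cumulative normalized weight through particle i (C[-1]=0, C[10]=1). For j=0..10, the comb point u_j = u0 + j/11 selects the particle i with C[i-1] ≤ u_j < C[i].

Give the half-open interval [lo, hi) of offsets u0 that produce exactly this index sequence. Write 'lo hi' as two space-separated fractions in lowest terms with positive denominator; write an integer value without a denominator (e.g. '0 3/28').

1/22 3/44

C = [7/44, 7/44, 3/11, 4/11, 17/44, 13/22, 13/22, 31/44, 37/44, 39/44, 1]
j=0 picked index 0: u0 ∈ [0, 7/44)
j=1 picked index 0: u0 ∈ [-1/11, 3/44)
j=2 picked index 2: u0 ∈ [-1/44, 1/11)
j=3 picked index 3: u0 ∈ [0, 1/11)
j=4 picked index 5: u0 ∈ [1/44, 5/22)
j=5 picked index 5: u0 ∈ [-3/44, 3/22)
j=6 picked index 7: u0 ∈ [1/22, 7/44)
j=7 picked index 7: u0 ∈ [-1/22, 3/44)
j=8 picked index 8: u0 ∈ [-1/44, 5/44)
j=9 picked index 9: u0 ∈ [1/44, 3/44)
j=10 picked index 10: u0 ∈ [-1/44, 1/11)
intersection: [1/22, 3/44)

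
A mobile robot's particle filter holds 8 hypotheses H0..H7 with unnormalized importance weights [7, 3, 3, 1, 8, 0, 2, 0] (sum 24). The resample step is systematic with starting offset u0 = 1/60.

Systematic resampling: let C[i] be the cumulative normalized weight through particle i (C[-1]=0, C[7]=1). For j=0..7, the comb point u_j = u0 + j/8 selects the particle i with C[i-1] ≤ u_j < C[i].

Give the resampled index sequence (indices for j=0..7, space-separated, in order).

C = [7/24, 5/12, 13/24, 7/12, 11/12, 11/12, 1, 1]
j=0: u_0=1/60 ∈ [0, 7/24) → index 0
j=1: u_1=17/120 ∈ [0, 7/24) → index 0
j=2: u_2=4/15 ∈ [0, 7/24) → index 0
j=3: u_3=47/120 ∈ [7/24, 5/12) → index 1
j=4: u_4=31/60 ∈ [5/12, 13/24) → index 2
j=5: u_5=77/120 ∈ [7/12, 11/12) → index 4
j=6: u_6=23/30 ∈ [7/12, 11/12) → index 4
j=7: u_7=107/120 ∈ [7/12, 11/12) → index 4

0 0 0 1 2 4 4 4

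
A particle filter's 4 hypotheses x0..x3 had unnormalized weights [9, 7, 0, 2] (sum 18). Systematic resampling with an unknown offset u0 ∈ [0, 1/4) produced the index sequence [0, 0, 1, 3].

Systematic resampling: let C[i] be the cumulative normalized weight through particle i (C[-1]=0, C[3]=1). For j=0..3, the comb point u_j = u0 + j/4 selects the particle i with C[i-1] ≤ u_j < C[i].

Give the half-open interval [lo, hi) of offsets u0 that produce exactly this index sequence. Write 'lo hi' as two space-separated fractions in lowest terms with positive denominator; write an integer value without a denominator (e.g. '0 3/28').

C = [1/2, 8/9, 8/9, 1]
j=0 picked index 0: u0 ∈ [0, 1/2)
j=1 picked index 0: u0 ∈ [-1/4, 1/4)
j=2 picked index 1: u0 ∈ [0, 7/18)
j=3 picked index 3: u0 ∈ [5/36, 1/4)
intersection: [5/36, 1/4)

5/36 1/4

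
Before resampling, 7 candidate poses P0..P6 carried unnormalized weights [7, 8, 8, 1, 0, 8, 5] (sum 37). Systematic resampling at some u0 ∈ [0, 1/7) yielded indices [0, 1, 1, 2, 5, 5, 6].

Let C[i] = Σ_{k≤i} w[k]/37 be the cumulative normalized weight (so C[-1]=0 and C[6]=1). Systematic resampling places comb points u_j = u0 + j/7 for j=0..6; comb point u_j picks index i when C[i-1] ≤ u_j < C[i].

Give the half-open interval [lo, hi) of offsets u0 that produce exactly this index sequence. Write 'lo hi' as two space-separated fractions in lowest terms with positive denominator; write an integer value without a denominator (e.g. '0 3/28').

20/259 31/259

C = [7/37, 15/37, 23/37, 24/37, 24/37, 32/37, 1]
j=0 picked index 0: u0 ∈ [0, 7/37)
j=1 picked index 1: u0 ∈ [12/259, 68/259)
j=2 picked index 1: u0 ∈ [-25/259, 31/259)
j=3 picked index 2: u0 ∈ [-6/259, 50/259)
j=4 picked index 5: u0 ∈ [20/259, 76/259)
j=5 picked index 5: u0 ∈ [-17/259, 39/259)
j=6 picked index 6: u0 ∈ [2/259, 1/7)
intersection: [20/259, 31/259)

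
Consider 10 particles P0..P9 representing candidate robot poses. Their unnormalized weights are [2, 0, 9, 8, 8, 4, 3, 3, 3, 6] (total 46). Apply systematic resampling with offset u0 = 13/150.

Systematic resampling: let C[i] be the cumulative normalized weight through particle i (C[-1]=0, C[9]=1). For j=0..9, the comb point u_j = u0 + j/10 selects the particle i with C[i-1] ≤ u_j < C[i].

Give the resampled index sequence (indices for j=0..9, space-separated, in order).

2 2 3 3 4 4 6 7 9 9

C = [1/23, 1/23, 11/46, 19/46, 27/46, 31/46, 17/23, 37/46, 20/23, 1]
j=0: u_0=13/150 ∈ [1/23, 11/46) → index 2
j=1: u_1=14/75 ∈ [1/23, 11/46) → index 2
j=2: u_2=43/150 ∈ [11/46, 19/46) → index 3
j=3: u_3=29/75 ∈ [11/46, 19/46) → index 3
j=4: u_4=73/150 ∈ [19/46, 27/46) → index 4
j=5: u_5=44/75 ∈ [19/46, 27/46) → index 4
j=6: u_6=103/150 ∈ [31/46, 17/23) → index 6
j=7: u_7=59/75 ∈ [17/23, 37/46) → index 7
j=8: u_8=133/150 ∈ [20/23, 1) → index 9
j=9: u_9=74/75 ∈ [20/23, 1) → index 9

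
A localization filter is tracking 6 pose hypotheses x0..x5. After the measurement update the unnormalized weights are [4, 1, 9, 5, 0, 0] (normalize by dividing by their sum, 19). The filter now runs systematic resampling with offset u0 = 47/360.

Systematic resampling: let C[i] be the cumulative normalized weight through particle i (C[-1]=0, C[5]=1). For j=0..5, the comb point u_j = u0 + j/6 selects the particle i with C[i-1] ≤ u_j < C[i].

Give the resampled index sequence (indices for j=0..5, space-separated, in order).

0 2 2 2 3 3

C = [4/19, 5/19, 14/19, 1, 1, 1]
j=0: u_0=47/360 ∈ [0, 4/19) → index 0
j=1: u_1=107/360 ∈ [5/19, 14/19) → index 2
j=2: u_2=167/360 ∈ [5/19, 14/19) → index 2
j=3: u_3=227/360 ∈ [5/19, 14/19) → index 2
j=4: u_4=287/360 ∈ [14/19, 1) → index 3
j=5: u_5=347/360 ∈ [14/19, 1) → index 3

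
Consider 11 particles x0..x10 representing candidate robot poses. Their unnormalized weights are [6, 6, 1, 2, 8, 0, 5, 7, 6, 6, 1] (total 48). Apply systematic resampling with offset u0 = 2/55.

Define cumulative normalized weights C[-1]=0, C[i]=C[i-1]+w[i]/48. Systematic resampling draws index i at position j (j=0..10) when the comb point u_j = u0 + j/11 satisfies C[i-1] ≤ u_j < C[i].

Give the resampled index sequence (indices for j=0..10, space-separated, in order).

0 1 1 3 4 6 6 7 8 9 9

C = [1/8, 1/4, 13/48, 5/16, 23/48, 23/48, 7/12, 35/48, 41/48, 47/48, 1]
j=0: u_0=2/55 ∈ [0, 1/8) → index 0
j=1: u_1=7/55 ∈ [1/8, 1/4) → index 1
j=2: u_2=12/55 ∈ [1/8, 1/4) → index 1
j=3: u_3=17/55 ∈ [13/48, 5/16) → index 3
j=4: u_4=2/5 ∈ [5/16, 23/48) → index 4
j=5: u_5=27/55 ∈ [23/48, 7/12) → index 6
j=6: u_6=32/55 ∈ [23/48, 7/12) → index 6
j=7: u_7=37/55 ∈ [7/12, 35/48) → index 7
j=8: u_8=42/55 ∈ [35/48, 41/48) → index 8
j=9: u_9=47/55 ∈ [41/48, 47/48) → index 9
j=10: u_10=52/55 ∈ [41/48, 47/48) → index 9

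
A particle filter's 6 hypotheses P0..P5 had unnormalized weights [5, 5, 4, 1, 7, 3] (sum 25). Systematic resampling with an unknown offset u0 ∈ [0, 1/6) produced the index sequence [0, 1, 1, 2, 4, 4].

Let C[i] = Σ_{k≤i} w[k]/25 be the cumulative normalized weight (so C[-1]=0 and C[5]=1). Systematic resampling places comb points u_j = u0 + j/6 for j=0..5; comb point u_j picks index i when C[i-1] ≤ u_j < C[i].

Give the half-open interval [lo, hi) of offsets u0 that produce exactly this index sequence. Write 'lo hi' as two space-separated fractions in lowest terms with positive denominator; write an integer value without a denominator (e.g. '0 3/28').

1/30 7/150

C = [1/5, 2/5, 14/25, 3/5, 22/25, 1]
j=0 picked index 0: u0 ∈ [0, 1/5)
j=1 picked index 1: u0 ∈ [1/30, 7/30)
j=2 picked index 1: u0 ∈ [-2/15, 1/15)
j=3 picked index 2: u0 ∈ [-1/10, 3/50)
j=4 picked index 4: u0 ∈ [-1/15, 16/75)
j=5 picked index 4: u0 ∈ [-7/30, 7/150)
intersection: [1/30, 7/150)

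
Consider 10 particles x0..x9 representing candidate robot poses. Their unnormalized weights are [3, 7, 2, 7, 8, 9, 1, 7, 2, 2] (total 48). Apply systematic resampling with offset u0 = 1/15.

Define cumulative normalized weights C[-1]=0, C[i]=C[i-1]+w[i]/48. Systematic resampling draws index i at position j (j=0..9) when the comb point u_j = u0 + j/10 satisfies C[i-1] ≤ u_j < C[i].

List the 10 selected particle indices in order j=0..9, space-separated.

C = [1/16, 5/24, 1/4, 19/48, 9/16, 3/4, 37/48, 11/12, 23/24, 1]
j=0: u_0=1/15 ∈ [1/16, 5/24) → index 1
j=1: u_1=1/6 ∈ [1/16, 5/24) → index 1
j=2: u_2=4/15 ∈ [1/4, 19/48) → index 3
j=3: u_3=11/30 ∈ [1/4, 19/48) → index 3
j=4: u_4=7/15 ∈ [19/48, 9/16) → index 4
j=5: u_5=17/30 ∈ [9/16, 3/4) → index 5
j=6: u_6=2/3 ∈ [9/16, 3/4) → index 5
j=7: u_7=23/30 ∈ [3/4, 37/48) → index 6
j=8: u_8=13/15 ∈ [37/48, 11/12) → index 7
j=9: u_9=29/30 ∈ [23/24, 1) → index 9

1 1 3 3 4 5 5 6 7 9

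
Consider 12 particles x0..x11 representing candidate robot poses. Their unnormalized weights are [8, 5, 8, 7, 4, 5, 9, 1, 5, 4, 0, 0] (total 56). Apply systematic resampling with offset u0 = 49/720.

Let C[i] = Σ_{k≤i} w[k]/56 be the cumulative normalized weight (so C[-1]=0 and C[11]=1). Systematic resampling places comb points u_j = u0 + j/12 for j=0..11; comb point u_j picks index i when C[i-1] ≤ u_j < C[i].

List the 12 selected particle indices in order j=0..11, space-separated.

0 1 2 2 3 3 4 5 6 6 8 9

C = [1/7, 13/56, 3/8, 1/2, 4/7, 37/56, 23/28, 47/56, 13/14, 1, 1, 1]
j=0: u_0=49/720 ∈ [0, 1/7) → index 0
j=1: u_1=109/720 ∈ [1/7, 13/56) → index 1
j=2: u_2=169/720 ∈ [13/56, 3/8) → index 2
j=3: u_3=229/720 ∈ [13/56, 3/8) → index 2
j=4: u_4=289/720 ∈ [3/8, 1/2) → index 3
j=5: u_5=349/720 ∈ [3/8, 1/2) → index 3
j=6: u_6=409/720 ∈ [1/2, 4/7) → index 4
j=7: u_7=469/720 ∈ [4/7, 37/56) → index 5
j=8: u_8=529/720 ∈ [37/56, 23/28) → index 6
j=9: u_9=589/720 ∈ [37/56, 23/28) → index 6
j=10: u_10=649/720 ∈ [47/56, 13/14) → index 8
j=11: u_11=709/720 ∈ [13/14, 1) → index 9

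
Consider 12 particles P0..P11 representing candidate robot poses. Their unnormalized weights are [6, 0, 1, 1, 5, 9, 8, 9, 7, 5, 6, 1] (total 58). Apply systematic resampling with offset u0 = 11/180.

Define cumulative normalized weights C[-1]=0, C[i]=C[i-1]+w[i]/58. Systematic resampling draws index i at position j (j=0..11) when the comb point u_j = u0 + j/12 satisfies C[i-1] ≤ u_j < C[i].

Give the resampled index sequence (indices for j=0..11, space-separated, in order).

0 4 5 5 6 6 7 7 8 9 10 10

C = [3/29, 3/29, 7/58, 4/29, 13/58, 11/29, 15/29, 39/58, 23/29, 51/58, 57/58, 1]
j=0: u_0=11/180 ∈ [0, 3/29) → index 0
j=1: u_1=13/90 ∈ [4/29, 13/58) → index 4
j=2: u_2=41/180 ∈ [13/58, 11/29) → index 5
j=3: u_3=14/45 ∈ [13/58, 11/29) → index 5
j=4: u_4=71/180 ∈ [11/29, 15/29) → index 6
j=5: u_5=43/90 ∈ [11/29, 15/29) → index 6
j=6: u_6=101/180 ∈ [15/29, 39/58) → index 7
j=7: u_7=29/45 ∈ [15/29, 39/58) → index 7
j=8: u_8=131/180 ∈ [39/58, 23/29) → index 8
j=9: u_9=73/90 ∈ [23/29, 51/58) → index 9
j=10: u_10=161/180 ∈ [51/58, 57/58) → index 10
j=11: u_11=44/45 ∈ [51/58, 57/58) → index 10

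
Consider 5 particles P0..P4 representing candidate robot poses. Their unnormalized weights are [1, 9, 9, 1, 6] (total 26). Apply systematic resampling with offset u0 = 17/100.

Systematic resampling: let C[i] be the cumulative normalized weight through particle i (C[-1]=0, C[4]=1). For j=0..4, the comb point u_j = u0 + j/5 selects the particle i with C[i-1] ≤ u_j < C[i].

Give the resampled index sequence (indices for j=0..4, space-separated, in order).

1 1 2 4 4

C = [1/26, 5/13, 19/26, 10/13, 1]
j=0: u_0=17/100 ∈ [1/26, 5/13) → index 1
j=1: u_1=37/100 ∈ [1/26, 5/13) → index 1
j=2: u_2=57/100 ∈ [5/13, 19/26) → index 2
j=3: u_3=77/100 ∈ [10/13, 1) → index 4
j=4: u_4=97/100 ∈ [10/13, 1) → index 4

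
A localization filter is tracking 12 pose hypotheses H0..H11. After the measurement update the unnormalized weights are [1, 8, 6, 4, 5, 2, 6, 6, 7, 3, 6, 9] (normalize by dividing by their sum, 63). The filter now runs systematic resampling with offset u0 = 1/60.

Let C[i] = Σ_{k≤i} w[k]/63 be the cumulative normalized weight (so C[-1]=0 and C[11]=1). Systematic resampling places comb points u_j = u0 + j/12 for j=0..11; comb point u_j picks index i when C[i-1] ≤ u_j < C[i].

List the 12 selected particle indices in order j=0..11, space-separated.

1 1 2 3 4 6 7 7 8 10 10 11

C = [1/63, 1/7, 5/21, 19/63, 8/21, 26/63, 32/63, 38/63, 5/7, 16/21, 6/7, 1]
j=0: u_0=1/60 ∈ [1/63, 1/7) → index 1
j=1: u_1=1/10 ∈ [1/63, 1/7) → index 1
j=2: u_2=11/60 ∈ [1/7, 5/21) → index 2
j=3: u_3=4/15 ∈ [5/21, 19/63) → index 3
j=4: u_4=7/20 ∈ [19/63, 8/21) → index 4
j=5: u_5=13/30 ∈ [26/63, 32/63) → index 6
j=6: u_6=31/60 ∈ [32/63, 38/63) → index 7
j=7: u_7=3/5 ∈ [32/63, 38/63) → index 7
j=8: u_8=41/60 ∈ [38/63, 5/7) → index 8
j=9: u_9=23/30 ∈ [16/21, 6/7) → index 10
j=10: u_10=17/20 ∈ [16/21, 6/7) → index 10
j=11: u_11=14/15 ∈ [6/7, 1) → index 11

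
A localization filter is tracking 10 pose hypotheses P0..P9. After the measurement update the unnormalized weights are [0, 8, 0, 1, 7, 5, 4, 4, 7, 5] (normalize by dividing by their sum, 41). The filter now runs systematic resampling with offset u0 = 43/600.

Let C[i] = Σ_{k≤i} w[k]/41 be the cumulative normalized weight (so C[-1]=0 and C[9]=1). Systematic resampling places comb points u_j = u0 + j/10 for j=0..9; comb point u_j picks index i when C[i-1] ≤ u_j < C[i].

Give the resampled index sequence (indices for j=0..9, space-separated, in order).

1 1 4 4 5 6 7 8 8 9

C = [0, 8/41, 8/41, 9/41, 16/41, 21/41, 25/41, 29/41, 36/41, 1]
j=0: u_0=43/600 ∈ [0, 8/41) → index 1
j=1: u_1=103/600 ∈ [0, 8/41) → index 1
j=2: u_2=163/600 ∈ [9/41, 16/41) → index 4
j=3: u_3=223/600 ∈ [9/41, 16/41) → index 4
j=4: u_4=283/600 ∈ [16/41, 21/41) → index 5
j=5: u_5=343/600 ∈ [21/41, 25/41) → index 6
j=6: u_6=403/600 ∈ [25/41, 29/41) → index 7
j=7: u_7=463/600 ∈ [29/41, 36/41) → index 8
j=8: u_8=523/600 ∈ [29/41, 36/41) → index 8
j=9: u_9=583/600 ∈ [36/41, 1) → index 9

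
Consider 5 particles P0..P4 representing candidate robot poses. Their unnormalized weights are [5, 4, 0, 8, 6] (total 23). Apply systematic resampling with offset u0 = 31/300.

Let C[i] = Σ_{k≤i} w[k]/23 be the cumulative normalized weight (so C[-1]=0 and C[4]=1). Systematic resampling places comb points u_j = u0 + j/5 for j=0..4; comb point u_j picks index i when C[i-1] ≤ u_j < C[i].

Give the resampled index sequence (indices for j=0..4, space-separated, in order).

0 1 3 3 4

C = [5/23, 9/23, 9/23, 17/23, 1]
j=0: u_0=31/300 ∈ [0, 5/23) → index 0
j=1: u_1=91/300 ∈ [5/23, 9/23) → index 1
j=2: u_2=151/300 ∈ [9/23, 17/23) → index 3
j=3: u_3=211/300 ∈ [9/23, 17/23) → index 3
j=4: u_4=271/300 ∈ [17/23, 1) → index 4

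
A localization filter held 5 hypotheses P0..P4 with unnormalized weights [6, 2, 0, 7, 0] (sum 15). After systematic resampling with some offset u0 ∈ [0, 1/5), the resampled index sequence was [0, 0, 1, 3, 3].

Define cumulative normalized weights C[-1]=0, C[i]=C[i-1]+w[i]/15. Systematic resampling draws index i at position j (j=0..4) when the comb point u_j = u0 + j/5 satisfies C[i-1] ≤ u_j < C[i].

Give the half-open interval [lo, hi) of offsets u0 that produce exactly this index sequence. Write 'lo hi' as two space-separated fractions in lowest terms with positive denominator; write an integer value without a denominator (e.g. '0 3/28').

C = [2/5, 8/15, 8/15, 1, 1]
j=0 picked index 0: u0 ∈ [0, 2/5)
j=1 picked index 0: u0 ∈ [-1/5, 1/5)
j=2 picked index 1: u0 ∈ [0, 2/15)
j=3 picked index 3: u0 ∈ [-1/15, 2/5)
j=4 picked index 3: u0 ∈ [-4/15, 1/5)
intersection: [0, 2/15)

0 2/15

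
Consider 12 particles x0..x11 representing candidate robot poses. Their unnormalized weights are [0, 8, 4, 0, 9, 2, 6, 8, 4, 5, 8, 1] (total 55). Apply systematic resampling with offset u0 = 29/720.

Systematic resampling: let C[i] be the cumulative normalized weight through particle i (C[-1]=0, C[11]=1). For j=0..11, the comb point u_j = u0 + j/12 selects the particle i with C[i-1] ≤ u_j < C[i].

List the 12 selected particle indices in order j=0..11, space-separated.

C = [0, 8/55, 12/55, 12/55, 21/55, 23/55, 29/55, 37/55, 41/55, 46/55, 54/55, 1]
j=0: u_0=29/720 ∈ [0, 8/55) → index 1
j=1: u_1=89/720 ∈ [0, 8/55) → index 1
j=2: u_2=149/720 ∈ [8/55, 12/55) → index 2
j=3: u_3=209/720 ∈ [12/55, 21/55) → index 4
j=4: u_4=269/720 ∈ [12/55, 21/55) → index 4
j=5: u_5=329/720 ∈ [23/55, 29/55) → index 6
j=6: u_6=389/720 ∈ [29/55, 37/55) → index 7
j=7: u_7=449/720 ∈ [29/55, 37/55) → index 7
j=8: u_8=509/720 ∈ [37/55, 41/55) → index 8
j=9: u_9=569/720 ∈ [41/55, 46/55) → index 9
j=10: u_10=629/720 ∈ [46/55, 54/55) → index 10
j=11: u_11=689/720 ∈ [46/55, 54/55) → index 10

1 1 2 4 4 6 7 7 8 9 10 10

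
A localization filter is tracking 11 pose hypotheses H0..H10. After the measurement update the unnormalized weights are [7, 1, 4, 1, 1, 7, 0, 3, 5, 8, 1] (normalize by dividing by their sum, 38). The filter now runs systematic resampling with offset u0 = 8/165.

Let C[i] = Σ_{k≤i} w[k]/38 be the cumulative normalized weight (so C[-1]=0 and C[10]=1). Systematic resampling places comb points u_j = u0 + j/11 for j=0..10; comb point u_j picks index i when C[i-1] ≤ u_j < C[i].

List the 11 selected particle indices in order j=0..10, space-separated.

C = [7/38, 4/19, 6/19, 13/38, 7/19, 21/38, 21/38, 12/19, 29/38, 37/38, 1]
j=0: u_0=8/165 ∈ [0, 7/38) → index 0
j=1: u_1=23/165 ∈ [0, 7/38) → index 0
j=2: u_2=38/165 ∈ [4/19, 6/19) → index 2
j=3: u_3=53/165 ∈ [6/19, 13/38) → index 3
j=4: u_4=68/165 ∈ [7/19, 21/38) → index 5
j=5: u_5=83/165 ∈ [7/19, 21/38) → index 5
j=6: u_6=98/165 ∈ [21/38, 12/19) → index 7
j=7: u_7=113/165 ∈ [12/19, 29/38) → index 8
j=8: u_8=128/165 ∈ [29/38, 37/38) → index 9
j=9: u_9=13/15 ∈ [29/38, 37/38) → index 9
j=10: u_10=158/165 ∈ [29/38, 37/38) → index 9

0 0 2 3 5 5 7 8 9 9 9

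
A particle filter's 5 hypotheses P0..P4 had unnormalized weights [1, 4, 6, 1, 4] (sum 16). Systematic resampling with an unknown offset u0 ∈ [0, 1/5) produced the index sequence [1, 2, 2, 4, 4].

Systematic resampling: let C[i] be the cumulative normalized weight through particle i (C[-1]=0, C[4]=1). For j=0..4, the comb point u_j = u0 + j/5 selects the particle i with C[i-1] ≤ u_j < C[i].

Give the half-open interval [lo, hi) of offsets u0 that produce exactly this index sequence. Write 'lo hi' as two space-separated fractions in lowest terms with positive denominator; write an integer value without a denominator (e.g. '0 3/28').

3/20 1/5

C = [1/16, 5/16, 11/16, 3/4, 1]
j=0 picked index 1: u0 ∈ [1/16, 5/16)
j=1 picked index 2: u0 ∈ [9/80, 39/80)
j=2 picked index 2: u0 ∈ [-7/80, 23/80)
j=3 picked index 4: u0 ∈ [3/20, 2/5)
j=4 picked index 4: u0 ∈ [-1/20, 1/5)
intersection: [3/20, 1/5)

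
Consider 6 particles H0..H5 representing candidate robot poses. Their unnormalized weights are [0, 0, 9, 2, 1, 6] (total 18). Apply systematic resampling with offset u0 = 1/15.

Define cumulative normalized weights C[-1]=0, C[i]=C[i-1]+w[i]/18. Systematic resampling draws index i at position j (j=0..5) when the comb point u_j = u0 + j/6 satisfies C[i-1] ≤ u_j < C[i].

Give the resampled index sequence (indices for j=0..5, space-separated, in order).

2 2 2 3 5 5

C = [0, 0, 1/2, 11/18, 2/3, 1]
j=0: u_0=1/15 ∈ [0, 1/2) → index 2
j=1: u_1=7/30 ∈ [0, 1/2) → index 2
j=2: u_2=2/5 ∈ [0, 1/2) → index 2
j=3: u_3=17/30 ∈ [1/2, 11/18) → index 3
j=4: u_4=11/15 ∈ [2/3, 1) → index 5
j=5: u_5=9/10 ∈ [2/3, 1) → index 5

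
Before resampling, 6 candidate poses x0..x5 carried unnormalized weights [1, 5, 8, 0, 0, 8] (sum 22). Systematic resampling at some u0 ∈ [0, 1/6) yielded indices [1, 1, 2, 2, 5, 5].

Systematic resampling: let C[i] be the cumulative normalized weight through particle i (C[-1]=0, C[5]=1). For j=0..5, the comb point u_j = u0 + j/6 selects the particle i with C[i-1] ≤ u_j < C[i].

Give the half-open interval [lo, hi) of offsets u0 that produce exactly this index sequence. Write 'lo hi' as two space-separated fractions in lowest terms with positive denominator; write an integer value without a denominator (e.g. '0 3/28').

C = [1/22, 3/11, 7/11, 7/11, 7/11, 1]
j=0 picked index 1: u0 ∈ [1/22, 3/11)
j=1 picked index 1: u0 ∈ [-4/33, 7/66)
j=2 picked index 2: u0 ∈ [-2/33, 10/33)
j=3 picked index 2: u0 ∈ [-5/22, 3/22)
j=4 picked index 5: u0 ∈ [-1/33, 1/3)
j=5 picked index 5: u0 ∈ [-13/66, 1/6)
intersection: [1/22, 7/66)

1/22 7/66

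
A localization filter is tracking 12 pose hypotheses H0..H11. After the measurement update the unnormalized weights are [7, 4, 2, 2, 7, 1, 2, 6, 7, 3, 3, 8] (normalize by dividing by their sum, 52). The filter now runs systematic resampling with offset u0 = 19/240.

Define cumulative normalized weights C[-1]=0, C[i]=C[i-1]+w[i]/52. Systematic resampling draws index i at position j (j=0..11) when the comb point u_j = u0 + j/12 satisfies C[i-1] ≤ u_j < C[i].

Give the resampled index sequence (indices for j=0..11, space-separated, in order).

0 1 2 4 4 7 7 8 9 10 11 11

C = [7/52, 11/52, 1/4, 15/52, 11/26, 23/52, 25/52, 31/52, 19/26, 41/52, 11/13, 1]
j=0: u_0=19/240 ∈ [0, 7/52) → index 0
j=1: u_1=13/80 ∈ [7/52, 11/52) → index 1
j=2: u_2=59/240 ∈ [11/52, 1/4) → index 2
j=3: u_3=79/240 ∈ [15/52, 11/26) → index 4
j=4: u_4=33/80 ∈ [15/52, 11/26) → index 4
j=5: u_5=119/240 ∈ [25/52, 31/52) → index 7
j=6: u_6=139/240 ∈ [25/52, 31/52) → index 7
j=7: u_7=53/80 ∈ [31/52, 19/26) → index 8
j=8: u_8=179/240 ∈ [19/26, 41/52) → index 9
j=9: u_9=199/240 ∈ [41/52, 11/13) → index 10
j=10: u_10=73/80 ∈ [11/13, 1) → index 11
j=11: u_11=239/240 ∈ [11/13, 1) → index 11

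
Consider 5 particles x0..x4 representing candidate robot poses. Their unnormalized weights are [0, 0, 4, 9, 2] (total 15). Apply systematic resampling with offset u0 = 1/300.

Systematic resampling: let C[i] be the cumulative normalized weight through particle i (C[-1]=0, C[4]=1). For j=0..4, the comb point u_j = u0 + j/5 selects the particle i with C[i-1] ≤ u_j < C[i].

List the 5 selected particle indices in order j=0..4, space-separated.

2 2 3 3 3

C = [0, 0, 4/15, 13/15, 1]
j=0: u_0=1/300 ∈ [0, 4/15) → index 2
j=1: u_1=61/300 ∈ [0, 4/15) → index 2
j=2: u_2=121/300 ∈ [4/15, 13/15) → index 3
j=3: u_3=181/300 ∈ [4/15, 13/15) → index 3
j=4: u_4=241/300 ∈ [4/15, 13/15) → index 3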